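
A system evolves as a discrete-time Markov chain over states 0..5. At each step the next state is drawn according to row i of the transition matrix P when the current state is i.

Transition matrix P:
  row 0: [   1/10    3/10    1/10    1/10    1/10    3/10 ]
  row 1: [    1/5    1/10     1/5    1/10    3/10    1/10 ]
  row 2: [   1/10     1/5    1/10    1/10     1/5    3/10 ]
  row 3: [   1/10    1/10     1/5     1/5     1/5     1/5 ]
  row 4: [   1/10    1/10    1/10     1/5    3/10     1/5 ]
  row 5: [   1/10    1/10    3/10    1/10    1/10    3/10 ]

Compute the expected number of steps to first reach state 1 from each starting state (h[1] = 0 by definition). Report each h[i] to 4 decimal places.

h = [5.8519, 0.0000, 6.5844, 7.2510, 7.3251, 7.1687]

First-step conditioning: h[1] = 0; for i ≠ 1, h[i] = 1 + Σ_k P[i][k]·h[k].
  h[0] = 1 + 1/10·h[0] + 1/10·h[2] + 1/10·h[3] + 1/10·h[4] + 3/10·h[5]
  h[2] = 1 + 1/10·h[0] + 1/10·h[2] + 1/10·h[3] + 1/5·h[4] + 3/10·h[5]
  h[3] = 1 + 1/10·h[0] + 1/5·h[2] + 1/5·h[3] + 1/5·h[4] + 1/5·h[5]
  h[4] = 1 + 1/10·h[0] + 1/10·h[2] + 1/5·h[3] + 3/10·h[4] + 1/5·h[5]
  h[5] = 1 + 1/10·h[0] + 3/10·h[2] + 1/10·h[3] + 1/10·h[4] + 3/10·h[5]
Solving the 5×5 linear system over states ≠ 1 gives exactly h = [158/27, 0, 1600/243, 1762/243, 1780/243, 1742/243] (h[1] = 0 is the target).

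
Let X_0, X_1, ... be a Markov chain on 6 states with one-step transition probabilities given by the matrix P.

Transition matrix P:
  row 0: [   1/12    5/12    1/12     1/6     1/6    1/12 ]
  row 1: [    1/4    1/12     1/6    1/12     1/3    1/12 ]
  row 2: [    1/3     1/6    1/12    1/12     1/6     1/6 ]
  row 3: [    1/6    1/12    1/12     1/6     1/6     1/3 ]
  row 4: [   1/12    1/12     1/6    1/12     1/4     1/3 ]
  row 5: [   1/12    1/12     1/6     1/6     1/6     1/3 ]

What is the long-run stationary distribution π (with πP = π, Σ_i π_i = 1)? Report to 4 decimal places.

π = [0.1511, 0.1447, 0.1325, 0.1262, 0.2081, 0.2373]

Balance equations π_j = Σ_i π_i·P[i][j]:
  π_0 = 1/12·π_0 + 1/4·π_1 + 1/3·π_2 + 1/6·π_3 + 1/12·π_4 + 1/12·π_5
  π_1 = 5/12·π_0 + 1/12·π_1 + 1/6·π_2 + 1/12·π_3 + 1/12·π_4 + 1/12·π_5
  π_2 = 1/12·π_0 + 1/6·π_1 + 1/12·π_2 + 1/12·π_3 + 1/6·π_4 + 1/6·π_5
  π_3 = 1/6·π_0 + 1/12·π_1 + 1/12·π_2 + 1/6·π_3 + 1/12·π_4 + 1/6·π_5
  π_4 = 1/6·π_0 + 1/3·π_1 + 1/6·π_2 + 1/6·π_3 + 1/4·π_4 + 1/6·π_5
  normalize: π_0 + π_1 + π_2 + π_3 + π_4 + π_5 = 1
Solving the linear system gives exactly π = [35829/237115, 34321/237115, 31421/237115, 29928/237115, 49352/237115, 56264/237115].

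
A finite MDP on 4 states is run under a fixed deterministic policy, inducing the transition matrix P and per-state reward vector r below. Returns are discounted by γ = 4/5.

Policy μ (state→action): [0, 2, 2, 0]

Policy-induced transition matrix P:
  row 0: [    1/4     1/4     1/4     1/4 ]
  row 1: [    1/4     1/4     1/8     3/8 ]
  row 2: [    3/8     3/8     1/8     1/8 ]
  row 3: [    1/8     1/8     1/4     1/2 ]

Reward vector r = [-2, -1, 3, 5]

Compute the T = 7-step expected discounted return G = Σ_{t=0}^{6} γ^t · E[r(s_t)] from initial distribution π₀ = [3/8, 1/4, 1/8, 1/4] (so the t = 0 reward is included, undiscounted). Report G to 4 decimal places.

G = 5.2627

t=0: π = [0.3750, 0.2500, 0.1250, 0.2500], E[r] = 0.6250, γ^t·E[r] = 0.625000, running G = 0.625000
t=1: π = [0.2344, 0.2344, 0.2031, 0.3281], E[r] = 1.5469, γ^t·E[r] = 1.237500, running G = 1.862500
t=2: π = [0.2344, 0.2344, 0.1953, 0.3359], E[r] = 1.5625, γ^t·E[r] = 1.000000, running G = 2.862500
t=3: π = [0.2324, 0.2324, 0.1963, 0.3389], E[r] = 1.5859, γ^t·E[r] = 0.812000, running G = 3.674500
t=4: π = [0.2322, 0.2322, 0.1964, 0.3392], E[r] = 1.5889, γ^t·E[r] = 0.650800, running G = 4.325300
t=5: π = [0.2321, 0.2321, 0.1964, 0.3393], E[r] = 1.5892, γ^t·E[r] = 0.520760, running G = 4.846060
t=6: π = [0.2321, 0.2321, 0.1964, 0.3393], E[r] = 1.5893, γ^t·E[r] = 0.416620, running G = 5.262680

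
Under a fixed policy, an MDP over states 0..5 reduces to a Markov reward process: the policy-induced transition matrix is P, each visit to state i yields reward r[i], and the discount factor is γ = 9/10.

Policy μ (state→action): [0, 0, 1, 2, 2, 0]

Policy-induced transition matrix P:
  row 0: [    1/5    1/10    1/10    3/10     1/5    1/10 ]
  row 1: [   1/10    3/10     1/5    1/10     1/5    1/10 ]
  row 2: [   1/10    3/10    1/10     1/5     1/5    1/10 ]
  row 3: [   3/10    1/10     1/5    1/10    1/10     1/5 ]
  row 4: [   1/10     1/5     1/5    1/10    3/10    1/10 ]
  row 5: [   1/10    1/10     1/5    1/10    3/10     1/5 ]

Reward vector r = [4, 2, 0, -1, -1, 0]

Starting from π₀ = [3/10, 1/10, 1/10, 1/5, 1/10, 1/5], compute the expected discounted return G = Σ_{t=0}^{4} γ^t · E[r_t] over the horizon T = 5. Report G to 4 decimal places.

t=0: π = [0.3000, 0.1000, 0.1000, 0.2000, 0.1000, 0.2000], E[r] = 1.1000, γ^t·E[r] = 1.100000, running G = 1.100000
t=1: π = [0.1700, 0.1500, 0.1600, 0.1700, 0.2100, 0.1400], E[r] = 0.6000, γ^t·E[r] = 0.540000, running G = 1.640000
t=2: π = [0.1510, 0.1830, 0.1670, 0.1500, 0.2180, 0.1310], E[r] = 0.6020, γ^t·E[r] = 0.487620, running G = 2.127620
t=3: π = [0.1451, 0.1918, 0.1682, 0.1469, 0.2199, 0.1281], E[r] = 0.5972, γ^t·E[r] = 0.435359, running G = 2.562979
t=4: π = [0.1439, 0.1940, 0.1687, 0.1458, 0.2201, 0.1275], E[r] = 0.5976, γ^t·E[r] = 0.392079, running G = 2.955058

G = 2.9551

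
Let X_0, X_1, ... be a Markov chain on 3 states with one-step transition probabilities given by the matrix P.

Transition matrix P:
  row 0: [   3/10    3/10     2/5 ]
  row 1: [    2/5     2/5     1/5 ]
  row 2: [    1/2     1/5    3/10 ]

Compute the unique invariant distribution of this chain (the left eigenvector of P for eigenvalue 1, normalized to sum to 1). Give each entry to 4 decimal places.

Balance equations π_j = Σ_i π_i·P[i][j]:
  π_0 = 3/10·π_0 + 2/5·π_1 + 1/2·π_2
  π_1 = 3/10·π_0 + 2/5·π_1 + 1/5·π_2
  normalize: π_0 + π_1 + π_2 = 1
Solving the linear system gives exactly π = [38/97, 29/97, 30/97].

π = [0.3918, 0.2990, 0.3093]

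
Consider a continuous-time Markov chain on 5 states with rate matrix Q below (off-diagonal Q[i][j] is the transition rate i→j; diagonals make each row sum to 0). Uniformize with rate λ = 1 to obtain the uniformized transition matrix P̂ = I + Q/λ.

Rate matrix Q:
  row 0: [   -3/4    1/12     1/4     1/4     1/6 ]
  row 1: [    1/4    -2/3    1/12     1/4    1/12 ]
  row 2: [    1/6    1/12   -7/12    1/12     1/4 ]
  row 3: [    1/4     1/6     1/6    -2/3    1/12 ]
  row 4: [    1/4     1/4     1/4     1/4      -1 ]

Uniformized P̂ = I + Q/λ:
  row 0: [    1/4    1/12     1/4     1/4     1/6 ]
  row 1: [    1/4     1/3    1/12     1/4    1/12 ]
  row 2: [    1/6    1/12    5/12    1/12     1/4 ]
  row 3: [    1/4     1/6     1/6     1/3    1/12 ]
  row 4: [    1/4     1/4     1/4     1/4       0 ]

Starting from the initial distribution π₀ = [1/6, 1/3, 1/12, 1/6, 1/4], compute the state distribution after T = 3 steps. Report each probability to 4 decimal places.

π = [0.2313, 0.1683, 0.2384, 0.2324, 0.1295]

t=0: π = [0.1667, 0.3333, 0.0833, 0.1667, 0.2500]
t=1: π = [0.2431, 0.2222, 0.1944, 0.2500, 0.0903]
t=2: π = [0.2338, 0.1748, 0.2245, 0.2384, 0.1285]
t=3: π = [0.2313, 0.1683, 0.2384, 0.2324, 0.1295]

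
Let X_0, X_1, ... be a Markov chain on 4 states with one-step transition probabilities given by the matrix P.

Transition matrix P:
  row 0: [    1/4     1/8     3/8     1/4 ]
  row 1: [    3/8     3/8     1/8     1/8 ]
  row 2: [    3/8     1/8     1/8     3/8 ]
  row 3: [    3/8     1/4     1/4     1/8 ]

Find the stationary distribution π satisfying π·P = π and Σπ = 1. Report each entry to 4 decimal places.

Balance equations π_j = Σ_i π_i·P[i][j]:
  π_0 = 1/4·π_0 + 3/8·π_1 + 3/8·π_2 + 3/8·π_3
  π_1 = 1/8·π_0 + 3/8·π_1 + 1/8·π_2 + 1/4·π_3
  π_2 = 3/8·π_0 + 1/8·π_1 + 1/8·π_2 + 1/4·π_3
  normalize: π_0 + π_1 + π_2 + π_3 = 1
Solving the linear system gives exactly π = [1/3, 19/93, 22/93, 7/31].

π = [0.3333, 0.2043, 0.2366, 0.2258]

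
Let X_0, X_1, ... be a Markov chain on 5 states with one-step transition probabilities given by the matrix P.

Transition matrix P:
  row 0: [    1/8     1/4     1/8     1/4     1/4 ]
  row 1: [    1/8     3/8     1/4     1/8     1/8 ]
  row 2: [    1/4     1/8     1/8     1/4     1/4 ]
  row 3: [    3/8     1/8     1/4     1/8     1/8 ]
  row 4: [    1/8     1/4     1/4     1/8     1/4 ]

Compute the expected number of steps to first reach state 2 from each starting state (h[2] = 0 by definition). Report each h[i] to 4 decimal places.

First-step conditioning: h[2] = 0; for i ≠ 2, h[i] = 1 + Σ_k P[i][k]·h[k].
  h[0] = 1 + 1/8·h[0] + 1/4·h[1] + 1/4·h[3] + 1/4·h[4]
  h[1] = 1 + 1/8·h[0] + 3/8·h[1] + 1/8·h[3] + 1/8·h[4]
  h[3] = 1 + 3/8·h[0] + 1/8·h[1] + 1/8·h[3] + 1/8·h[4]
  h[4] = 1 + 1/8·h[0] + 1/4·h[1] + 1/8·h[3] + 1/4·h[4]
Solving the 4×4 linear system over states ≠ 2 gives exactly h = [280/57, 248/57, 0, 256/57, 248/57] (h[2] = 0 is the target).

h = [4.9123, 4.3509, 0.0000, 4.4912, 4.3509]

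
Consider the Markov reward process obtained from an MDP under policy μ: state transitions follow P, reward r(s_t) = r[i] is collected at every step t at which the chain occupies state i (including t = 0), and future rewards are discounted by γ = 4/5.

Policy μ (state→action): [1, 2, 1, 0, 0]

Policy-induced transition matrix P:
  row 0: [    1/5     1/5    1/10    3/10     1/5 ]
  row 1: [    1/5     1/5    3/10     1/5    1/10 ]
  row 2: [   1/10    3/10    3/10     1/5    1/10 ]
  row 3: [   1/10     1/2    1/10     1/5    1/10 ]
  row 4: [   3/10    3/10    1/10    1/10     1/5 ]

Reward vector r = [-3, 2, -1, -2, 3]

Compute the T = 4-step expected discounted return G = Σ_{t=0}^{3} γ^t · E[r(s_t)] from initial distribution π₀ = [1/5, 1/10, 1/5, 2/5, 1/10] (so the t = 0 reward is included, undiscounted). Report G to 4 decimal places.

t=0: π = [0.2000, 0.1000, 0.2000, 0.4000, 0.1000], E[r] = -1.1000, γ^t·E[r] = -1.100000, running G = -1.100000
t=1: π = [0.1500, 0.3500, 0.1600, 0.2100, 0.1300], E[r] = 0.0600, γ^t·E[r] = 0.048000, running G = -1.052000
t=2: π = [0.1760, 0.2920, 0.2020, 0.2020, 0.1280], E[r] = -0.1660, γ^t·E[r] = -0.106240, running G = -1.158240
t=3: π = [0.1724, 0.2936, 0.1988, 0.2048, 0.1304], E[r] = -0.1472, γ^t·E[r] = -0.075366, running G = -1.233606

G = -1.2336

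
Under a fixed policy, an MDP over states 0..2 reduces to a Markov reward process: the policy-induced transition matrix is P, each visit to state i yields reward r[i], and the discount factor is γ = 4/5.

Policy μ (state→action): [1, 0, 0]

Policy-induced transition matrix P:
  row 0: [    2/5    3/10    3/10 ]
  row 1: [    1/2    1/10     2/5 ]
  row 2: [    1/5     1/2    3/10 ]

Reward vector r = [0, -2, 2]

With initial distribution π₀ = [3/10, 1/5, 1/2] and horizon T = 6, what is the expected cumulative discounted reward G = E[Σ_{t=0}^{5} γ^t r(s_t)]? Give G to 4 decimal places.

t=0: π = [0.3000, 0.2000, 0.5000], E[r] = 0.6000, γ^t·E[r] = 0.600000, running G = 0.600000
t=1: π = [0.3200, 0.3600, 0.3200], E[r] = -0.0800, γ^t·E[r] = -0.064000, running G = 0.536000
t=2: π = [0.3720, 0.2920, 0.3360], E[r] = 0.0880, γ^t·E[r] = 0.056320, running G = 0.592320
t=3: π = [0.3620, 0.3088, 0.3292], E[r] = 0.0408, γ^t·E[r] = 0.020890, running G = 0.613210
t=4: π = [0.3650, 0.3041, 0.3309], E[r] = 0.0536, γ^t·E[r] = 0.021955, running G = 0.635164
t=5: π = [0.3642, 0.3054, 0.3304], E[r] = 0.0501, γ^t·E[r] = 0.016415, running G = 0.651580

G = 0.6516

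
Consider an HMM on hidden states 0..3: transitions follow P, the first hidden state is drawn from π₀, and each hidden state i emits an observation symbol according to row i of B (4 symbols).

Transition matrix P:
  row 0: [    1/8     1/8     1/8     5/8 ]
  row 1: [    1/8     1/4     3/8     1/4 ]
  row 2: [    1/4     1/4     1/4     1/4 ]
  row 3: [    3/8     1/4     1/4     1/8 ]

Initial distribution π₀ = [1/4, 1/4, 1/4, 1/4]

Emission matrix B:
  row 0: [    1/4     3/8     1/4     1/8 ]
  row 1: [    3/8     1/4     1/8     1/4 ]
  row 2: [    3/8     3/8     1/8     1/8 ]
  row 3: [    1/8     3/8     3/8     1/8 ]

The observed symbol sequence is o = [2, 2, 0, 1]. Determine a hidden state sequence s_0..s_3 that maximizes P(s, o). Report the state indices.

path = [0, 3, 0, 3]

t=0: δ = [6.250e-02, 3.125e-02, 3.125e-02, 9.375e-02]  (obs o_0=2)
t=1: δ = [8.789e-03, 2.930e-03, 2.930e-03, 1.465e-02]  ψ = [3, 3, 3, 0]  (obs o_1=2)
t=2: δ = [1.373e-03, 1.373e-03, 1.373e-03, 6.866e-04]  ψ = [3, 3, 3, 0]  (obs o_2=0)
t=3: δ = [1.287e-04, 8.583e-05, 1.931e-04, 3.219e-04]  ψ = [2, 1, 1, 0]  (obs o_3=1)
backtrack: best end state = 3; path = [0, 3, 0, 3]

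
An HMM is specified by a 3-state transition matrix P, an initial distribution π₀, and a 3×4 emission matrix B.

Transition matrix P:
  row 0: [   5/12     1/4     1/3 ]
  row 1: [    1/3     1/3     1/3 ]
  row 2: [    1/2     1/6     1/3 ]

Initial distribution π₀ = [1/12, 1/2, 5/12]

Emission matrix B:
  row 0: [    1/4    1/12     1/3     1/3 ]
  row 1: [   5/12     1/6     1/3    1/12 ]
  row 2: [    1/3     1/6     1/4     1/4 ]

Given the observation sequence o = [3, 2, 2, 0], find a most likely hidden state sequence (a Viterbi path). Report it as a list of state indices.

path = [2, 0, 0, 2]

t=0: δ = [2.778e-02, 4.167e-02, 1.042e-01]  (obs o_0=3)
t=1: δ = [1.736e-02, 5.787e-03, 8.681e-03]  ψ = [2, 2, 2]  (obs o_1=2)
t=2: δ = [2.411e-03, 1.447e-03, 1.447e-03]  ψ = [0, 0, 0]  (obs o_2=2)
t=3: δ = [2.512e-04, 2.512e-04, 2.679e-04]  ψ = [0, 0, 0]  (obs o_3=0)
backtrack: best end state = 2; path = [2, 0, 0, 2]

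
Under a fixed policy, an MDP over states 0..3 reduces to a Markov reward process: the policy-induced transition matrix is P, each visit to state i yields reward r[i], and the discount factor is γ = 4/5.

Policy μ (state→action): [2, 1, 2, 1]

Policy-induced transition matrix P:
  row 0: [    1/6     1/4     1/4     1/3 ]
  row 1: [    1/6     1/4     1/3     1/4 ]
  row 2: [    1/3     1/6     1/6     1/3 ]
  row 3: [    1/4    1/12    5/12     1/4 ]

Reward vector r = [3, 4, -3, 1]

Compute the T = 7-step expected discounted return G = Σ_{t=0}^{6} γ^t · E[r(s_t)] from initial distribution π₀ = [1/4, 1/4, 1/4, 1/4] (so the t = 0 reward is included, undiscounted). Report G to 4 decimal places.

t=0: π = [0.2500, 0.2500, 0.2500, 0.2500], E[r] = 1.2500, γ^t·E[r] = 1.250000, running G = 1.250000
t=1: π = [0.2292, 0.1875, 0.2917, 0.2917], E[r] = 0.8542, γ^t·E[r] = 0.683333, running G = 1.933333
t=2: π = [0.2396, 0.1771, 0.2899, 0.2934], E[r] = 0.8507, γ^t·E[r] = 0.544444, running G = 2.477778
t=3: π = [0.2394, 0.1769, 0.2895, 0.2941], E[r] = 0.8517, γ^t·E[r] = 0.436074, running G = 2.913852
t=4: π = [0.2394, 0.1769, 0.2896, 0.2941], E[r] = 0.8509, γ^t·E[r] = 0.348509, running G = 3.262360
t=5: π = [0.2394, 0.1769, 0.2896, 0.2941], E[r] = 0.8510, γ^t·E[r] = 0.278852, running G = 3.541212
t=6: π = [0.2394, 0.1769, 0.2896, 0.2941], E[r] = 0.8510, γ^t·E[r] = 0.223076, running G = 3.764288

G = 3.7643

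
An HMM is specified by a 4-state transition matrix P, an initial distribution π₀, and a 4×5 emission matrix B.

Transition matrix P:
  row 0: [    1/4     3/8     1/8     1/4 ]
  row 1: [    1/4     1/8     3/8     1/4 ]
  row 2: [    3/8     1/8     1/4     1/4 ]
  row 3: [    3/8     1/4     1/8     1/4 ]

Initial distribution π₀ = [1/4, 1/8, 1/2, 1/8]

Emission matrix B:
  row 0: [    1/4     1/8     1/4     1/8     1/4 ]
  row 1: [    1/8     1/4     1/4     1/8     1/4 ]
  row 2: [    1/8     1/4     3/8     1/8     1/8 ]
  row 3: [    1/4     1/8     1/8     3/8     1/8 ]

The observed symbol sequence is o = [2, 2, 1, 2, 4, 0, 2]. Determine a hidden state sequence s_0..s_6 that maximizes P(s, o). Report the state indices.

t=0: δ = [6.250e-02, 3.125e-02, 1.875e-01, 1.562e-02]  (obs o_0=2)
t=1: δ = [1.758e-02, 5.859e-03, 1.758e-02, 5.859e-03]  ψ = [2, 0, 2, 2]  (obs o_1=2)
t=2: δ = [8.240e-04, 1.648e-03, 1.099e-03, 5.493e-04]  ψ = [2, 0, 2, 0]  (obs o_2=1)
t=3: δ = [1.030e-04, 7.725e-05, 2.317e-04, 5.150e-05]  ψ = [1, 0, 1, 1]  (obs o_3=2)
t=4: δ = [2.173e-05, 9.656e-06, 7.242e-06, 7.242e-06]  ψ = [2, 0, 2, 2]  (obs o_4=4)
t=5: δ = [1.358e-06, 1.018e-06, 4.526e-07, 1.358e-06]  ψ = [0, 0, 1, 0]  (obs o_5=0)
t=6: δ = [1.273e-07, 1.273e-07, 1.432e-07, 4.243e-08]  ψ = [3, 0, 1, 0]  (obs o_6=2)
backtrack: best end state = 2; path = [2, 0, 1, 2, 0, 1, 2]

path = [2, 0, 1, 2, 0, 1, 2]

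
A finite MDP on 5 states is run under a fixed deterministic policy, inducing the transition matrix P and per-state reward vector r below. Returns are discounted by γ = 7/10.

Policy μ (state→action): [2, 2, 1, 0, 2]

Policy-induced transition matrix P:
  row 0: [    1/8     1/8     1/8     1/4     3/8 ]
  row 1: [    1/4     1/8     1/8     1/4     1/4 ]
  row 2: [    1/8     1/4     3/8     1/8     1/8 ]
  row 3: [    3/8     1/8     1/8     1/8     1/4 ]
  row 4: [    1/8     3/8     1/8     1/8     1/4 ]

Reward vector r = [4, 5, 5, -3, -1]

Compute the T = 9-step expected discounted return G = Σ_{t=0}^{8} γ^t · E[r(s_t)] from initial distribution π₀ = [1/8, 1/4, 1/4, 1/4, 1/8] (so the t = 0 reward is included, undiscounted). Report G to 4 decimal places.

t=0: π = [0.1250, 0.2500, 0.2500, 0.2500, 0.1250], E[r] = 2.1250, γ^t·E[r] = 2.125000, running G = 2.125000
t=1: π = [0.2188, 0.1875, 0.1875, 0.1719, 0.2344], E[r] = 2.0000, γ^t·E[r] = 1.400000, running G = 3.525000
t=2: π = [0.1914, 0.2070, 0.1719, 0.1758, 0.2539], E[r] = 1.8789, γ^t·E[r] = 0.920664, running G = 4.445664
t=3: π = [0.1948, 0.2100, 0.1680, 0.1748, 0.2524], E[r] = 1.8921, γ^t·E[r] = 0.648987, running G = 5.094651
t=4: π = [0.1949, 0.2091, 0.1670, 0.1756, 0.2534], E[r] = 1.8801, γ^t·E[r] = 0.451418, running G = 5.546069
t=5: π = [0.1950, 0.2092, 0.1667, 0.1755, 0.2535], E[r] = 1.8799, γ^t·E[r] = 0.315962, running G = 5.862032
t=6: π = [0.1950, 0.2092, 0.1667, 0.1755, 0.2535], E[r] = 1.8795, γ^t·E[r] = 0.221122, running G = 6.083153
t=7: π = [0.1950, 0.2092, 0.1667, 0.1755, 0.2535], E[r] = 1.8795, γ^t·E[r] = 0.154782, running G = 6.237935
t=8: π = [0.1950, 0.2092, 0.1667, 0.1755, 0.2535], E[r] = 1.8794, γ^t·E[r] = 0.108346, running G = 6.346281

G = 6.3463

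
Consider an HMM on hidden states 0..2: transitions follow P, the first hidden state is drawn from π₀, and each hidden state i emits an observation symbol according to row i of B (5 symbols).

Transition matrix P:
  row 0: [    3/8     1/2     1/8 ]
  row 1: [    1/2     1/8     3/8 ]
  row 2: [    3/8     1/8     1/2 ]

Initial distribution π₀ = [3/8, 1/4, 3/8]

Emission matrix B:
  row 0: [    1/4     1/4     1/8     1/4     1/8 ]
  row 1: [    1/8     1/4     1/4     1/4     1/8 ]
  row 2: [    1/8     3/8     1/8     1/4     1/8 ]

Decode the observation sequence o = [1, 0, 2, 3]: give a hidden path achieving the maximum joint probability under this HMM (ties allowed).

t=0: δ = [9.375e-02, 6.250e-02, 1.406e-01]  (obs o_0=1)
t=1: δ = [1.318e-02, 5.859e-03, 8.789e-03]  ψ = [2, 0, 2]  (obs o_1=0)
t=2: δ = [6.180e-04, 1.648e-03, 5.493e-04]  ψ = [0, 0, 2]  (obs o_2=2)
t=3: δ = [2.060e-04, 7.725e-05, 1.545e-04]  ψ = [1, 0, 1]  (obs o_3=3)
backtrack: best end state = 0; path = [2, 0, 1, 0]

path = [2, 0, 1, 0]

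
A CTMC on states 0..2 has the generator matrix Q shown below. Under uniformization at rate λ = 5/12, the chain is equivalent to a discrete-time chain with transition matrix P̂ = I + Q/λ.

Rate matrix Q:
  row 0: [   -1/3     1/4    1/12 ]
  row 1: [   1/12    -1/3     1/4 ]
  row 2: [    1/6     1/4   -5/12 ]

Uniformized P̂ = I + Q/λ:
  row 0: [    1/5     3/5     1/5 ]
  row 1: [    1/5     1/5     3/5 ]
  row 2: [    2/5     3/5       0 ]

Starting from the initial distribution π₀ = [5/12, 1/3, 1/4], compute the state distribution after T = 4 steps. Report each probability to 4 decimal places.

π = [0.2599, 0.4261, 0.3140]

t=0: π = [0.4167, 0.3333, 0.2500]
t=1: π = [0.2500, 0.4667, 0.2833]
t=2: π = [0.2567, 0.4133, 0.3300]
t=3: π = [0.2660, 0.4347, 0.2993]
t=4: π = [0.2599, 0.4261, 0.3140]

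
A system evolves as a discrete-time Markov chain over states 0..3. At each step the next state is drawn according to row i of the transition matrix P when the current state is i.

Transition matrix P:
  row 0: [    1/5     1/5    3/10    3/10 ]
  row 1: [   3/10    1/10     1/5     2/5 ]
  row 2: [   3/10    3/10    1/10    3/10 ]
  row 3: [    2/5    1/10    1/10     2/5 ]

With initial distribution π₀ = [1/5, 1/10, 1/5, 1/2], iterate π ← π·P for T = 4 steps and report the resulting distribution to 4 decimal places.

t=0: π = [0.2000, 0.1000, 0.2000, 0.5000]
t=1: π = [0.3300, 0.1600, 0.1500, 0.3600]
t=2: π = [0.3030, 0.1630, 0.1820, 0.3520]
t=3: π = [0.3049, 0.1667, 0.1769, 0.3515]
t=4: π = [0.3047, 0.1659, 0.1777, 0.3518]

π = [0.3047, 0.1659, 0.1777, 0.3518]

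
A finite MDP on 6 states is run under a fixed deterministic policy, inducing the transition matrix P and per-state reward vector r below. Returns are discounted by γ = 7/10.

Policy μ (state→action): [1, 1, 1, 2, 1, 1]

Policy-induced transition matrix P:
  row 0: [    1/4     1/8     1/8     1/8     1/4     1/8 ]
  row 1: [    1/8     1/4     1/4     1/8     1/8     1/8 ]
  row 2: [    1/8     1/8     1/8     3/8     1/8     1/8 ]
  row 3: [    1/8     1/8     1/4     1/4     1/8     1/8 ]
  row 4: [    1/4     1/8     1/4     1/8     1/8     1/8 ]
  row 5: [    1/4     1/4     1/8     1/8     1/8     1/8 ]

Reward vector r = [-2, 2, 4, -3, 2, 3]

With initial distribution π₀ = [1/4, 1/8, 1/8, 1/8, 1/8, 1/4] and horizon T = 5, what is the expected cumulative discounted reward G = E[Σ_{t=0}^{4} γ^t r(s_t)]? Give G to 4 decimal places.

t=0: π = [0.2500, 0.1250, 0.1250, 0.1250, 0.1250, 0.2500], E[r] = 0.8750, γ^t·E[r] = 0.875000, running G = 0.875000
t=1: π = [0.2031, 0.1719, 0.1719, 0.1719, 0.1563, 0.1250], E[r] = 0.7969, γ^t·E[r] = 0.557813, running G = 1.432813
t=2: π = [0.1855, 0.1621, 0.1875, 0.1895, 0.1504, 0.1250], E[r] = 0.8105, γ^t·E[r] = 0.397168, running G = 1.829980
t=3: π = [0.1826, 0.1609, 0.1877, 0.1956, 0.1482, 0.1250], E[r] = 0.7922, γ^t·E[r] = 0.271737, running G = 2.101718
t=4: π = [0.1820, 0.1607, 0.1881, 0.1964, 0.1478, 0.1250], E[r] = 0.7914, γ^t·E[r] = 0.190003, running G = 2.291721

G = 2.2917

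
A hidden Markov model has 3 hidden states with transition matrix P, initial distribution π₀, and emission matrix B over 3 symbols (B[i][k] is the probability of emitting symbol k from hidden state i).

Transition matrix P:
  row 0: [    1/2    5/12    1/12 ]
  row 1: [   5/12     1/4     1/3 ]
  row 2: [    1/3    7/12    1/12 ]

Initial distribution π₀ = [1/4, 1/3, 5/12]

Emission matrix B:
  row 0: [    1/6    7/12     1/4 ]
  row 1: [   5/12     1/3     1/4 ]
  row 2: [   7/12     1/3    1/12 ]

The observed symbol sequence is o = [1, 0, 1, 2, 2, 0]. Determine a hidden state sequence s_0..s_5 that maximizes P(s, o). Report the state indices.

path = [2, 1, 0, 0, 0, 1]

t=0: δ = [1.458e-01, 1.111e-01, 1.389e-01]  (obs o_0=1)
t=1: δ = [1.215e-02, 3.376e-02, 2.160e-02]  ψ = [0, 2, 1]  (obs o_1=0)
t=2: δ = [8.205e-03, 4.201e-03, 3.751e-03]  ψ = [1, 2, 1]  (obs o_2=1)
t=3: δ = [1.026e-03, 8.547e-04, 1.167e-04]  ψ = [0, 0, 1]  (obs o_3=2)
t=4: δ = [1.282e-04, 1.068e-04, 2.374e-05]  ψ = [0, 0, 1]  (obs o_4=2)
t=5: δ = [1.068e-05, 2.226e-05, 2.077e-05]  ψ = [0, 0, 1]  (obs o_5=0)
backtrack: best end state = 1; path = [2, 1, 0, 0, 0, 1]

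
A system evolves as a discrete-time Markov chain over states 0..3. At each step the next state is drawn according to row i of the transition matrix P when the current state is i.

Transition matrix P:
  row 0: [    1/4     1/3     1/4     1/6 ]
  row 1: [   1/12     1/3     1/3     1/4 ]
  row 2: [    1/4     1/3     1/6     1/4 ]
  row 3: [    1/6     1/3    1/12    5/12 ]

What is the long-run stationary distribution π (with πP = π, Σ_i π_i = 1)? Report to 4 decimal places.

Balance equations π_j = Σ_i π_i·P[i][j]:
  π_0 = 1/4·π_0 + 1/12·π_1 + 1/4·π_2 + 1/6·π_3
  π_1 = 1/3·π_0 + 1/3·π_1 + 1/3·π_2 + 1/3·π_3
  π_2 = 1/4·π_0 + 1/3·π_1 + 1/6·π_2 + 1/12·π_3
  normalize: π_0 + π_1 + π_2 + π_3 = 1
Solving the linear system gives exactly π = [61/357, 1/3, 76/357, 101/357].

π = [0.1709, 0.3333, 0.2129, 0.2829]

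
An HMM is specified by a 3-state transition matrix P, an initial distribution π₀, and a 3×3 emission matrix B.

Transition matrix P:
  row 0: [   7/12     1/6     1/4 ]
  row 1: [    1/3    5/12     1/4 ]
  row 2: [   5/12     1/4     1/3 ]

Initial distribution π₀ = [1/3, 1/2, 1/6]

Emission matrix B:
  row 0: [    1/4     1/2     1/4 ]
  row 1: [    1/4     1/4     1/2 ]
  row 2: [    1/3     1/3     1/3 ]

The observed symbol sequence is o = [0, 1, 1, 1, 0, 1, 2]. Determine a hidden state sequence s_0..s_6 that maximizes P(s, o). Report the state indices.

path = [0, 0, 0, 0, 0, 0, 0]

t=0: δ = [8.333e-02, 1.250e-01, 5.556e-02]  (obs o_0=0)
t=1: δ = [2.431e-02, 1.302e-02, 1.042e-02]  ψ = [0, 1, 1]  (obs o_1=1)
t=2: δ = [7.089e-03, 1.356e-03, 2.025e-03]  ψ = [0, 1, 0]  (obs o_2=1)
t=3: δ = [2.068e-03, 2.954e-04, 5.908e-04]  ψ = [0, 0, 0]  (obs o_3=1)
t=4: δ = [3.015e-04, 8.615e-05, 1.723e-04]  ψ = [0, 0, 0]  (obs o_4=0)
t=5: δ = [8.795e-05, 1.256e-05, 2.513e-05]  ψ = [0, 0, 0]  (obs o_5=1)
t=6: δ = [1.283e-05, 7.329e-06, 7.329e-06]  ψ = [0, 0, 0]  (obs o_6=2)
backtrack: best end state = 0; path = [0, 0, 0, 0, 0, 0, 0]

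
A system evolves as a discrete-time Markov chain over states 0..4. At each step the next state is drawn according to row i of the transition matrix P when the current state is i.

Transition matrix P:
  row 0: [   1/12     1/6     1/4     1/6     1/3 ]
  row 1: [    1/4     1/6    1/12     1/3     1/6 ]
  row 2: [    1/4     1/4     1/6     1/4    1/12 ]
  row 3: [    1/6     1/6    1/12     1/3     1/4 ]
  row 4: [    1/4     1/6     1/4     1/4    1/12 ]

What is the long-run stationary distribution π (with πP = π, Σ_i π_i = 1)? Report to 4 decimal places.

Balance equations π_j = Σ_i π_i·P[i][j]:
  π_0 = 1/12·π_0 + 1/4·π_1 + 1/4·π_2 + 1/6·π_3 + 1/4·π_4
  π_1 = 1/6·π_0 + 1/6·π_1 + 1/4·π_2 + 1/6·π_3 + 1/6·π_4
  π_2 = 1/4·π_0 + 1/12·π_1 + 1/6·π_2 + 1/12·π_3 + 1/4·π_4
  π_3 = 1/6·π_0 + 1/3·π_1 + 1/4·π_2 + 1/3·π_3 + 1/4·π_4
  normalize: π_0 + π_1 + π_2 + π_3 + π_4 = 1
Solving the linear system gives exactly π = [4717/24202, 4359/24202, 1952/12101, 3284/12101, 2327/12101].

π = [0.1949, 0.1801, 0.1613, 0.2714, 0.1923]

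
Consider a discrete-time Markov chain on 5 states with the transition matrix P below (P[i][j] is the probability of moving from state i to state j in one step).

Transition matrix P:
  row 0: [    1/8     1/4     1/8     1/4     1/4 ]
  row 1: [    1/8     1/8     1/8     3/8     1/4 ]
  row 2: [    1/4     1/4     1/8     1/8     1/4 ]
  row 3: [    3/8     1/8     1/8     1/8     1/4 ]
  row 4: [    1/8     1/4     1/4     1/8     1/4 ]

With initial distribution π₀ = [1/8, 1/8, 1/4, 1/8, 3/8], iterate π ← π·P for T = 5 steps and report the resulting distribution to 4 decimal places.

t=0: π = [0.1250, 0.1250, 0.2500, 0.1250, 0.3750]
t=1: π = [0.1875, 0.2188, 0.1719, 0.1719, 0.2500]
t=2: π = [0.1895, 0.2012, 0.1563, 0.2031, 0.2500]
t=3: π = [0.1953, 0.1995, 0.1563, 0.1990, 0.2500]
t=4: π = [0.1943, 0.2002, 0.1563, 0.1993, 0.2500]
t=5: π = [0.1944, 0.2001, 0.1563, 0.1993, 0.2500]

π = [0.1944, 0.2001, 0.1563, 0.1993, 0.2500]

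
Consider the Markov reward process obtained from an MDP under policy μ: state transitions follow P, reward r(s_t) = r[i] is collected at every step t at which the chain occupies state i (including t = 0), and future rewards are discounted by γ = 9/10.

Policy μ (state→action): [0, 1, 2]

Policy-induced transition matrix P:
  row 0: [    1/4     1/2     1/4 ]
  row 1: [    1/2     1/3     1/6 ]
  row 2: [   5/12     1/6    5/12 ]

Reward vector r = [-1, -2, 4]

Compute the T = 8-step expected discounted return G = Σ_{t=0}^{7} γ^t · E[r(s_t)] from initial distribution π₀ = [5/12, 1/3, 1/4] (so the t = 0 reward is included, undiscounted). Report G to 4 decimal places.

G = -0.2355

t=0: π = [0.4167, 0.3333, 0.2500], E[r] = -0.0833, γ^t·E[r] = -0.083333, running G = -0.083333
t=1: π = [0.3750, 0.3611, 0.2639], E[r] = -0.0417, γ^t·E[r] = -0.037500, running G = -0.120833
t=2: π = [0.3843, 0.3519, 0.2639], E[r] = -0.0324, γ^t·E[r] = -0.026250, running G = -0.147083
t=3: π = [0.3819, 0.3534, 0.2647], E[r] = -0.0301, γ^t·E[r] = -0.021938, running G = -0.169021
t=4: π = [0.3825, 0.3529, 0.2647], E[r] = -0.0296, γ^t·E[r] = -0.019406, running G = -0.188427
t=5: π = [0.3823, 0.3530, 0.2647], E[r] = -0.0294, γ^t·E[r] = -0.017390, running G = -0.205817
t=6: π = [0.3824, 0.3529, 0.2647], E[r] = -0.0294, γ^t·E[r] = -0.015636, running G = -0.221452
t=7: π = [0.3824, 0.3529, 0.2647], E[r] = -0.0294, γ^t·E[r] = -0.014069, running G = -0.235521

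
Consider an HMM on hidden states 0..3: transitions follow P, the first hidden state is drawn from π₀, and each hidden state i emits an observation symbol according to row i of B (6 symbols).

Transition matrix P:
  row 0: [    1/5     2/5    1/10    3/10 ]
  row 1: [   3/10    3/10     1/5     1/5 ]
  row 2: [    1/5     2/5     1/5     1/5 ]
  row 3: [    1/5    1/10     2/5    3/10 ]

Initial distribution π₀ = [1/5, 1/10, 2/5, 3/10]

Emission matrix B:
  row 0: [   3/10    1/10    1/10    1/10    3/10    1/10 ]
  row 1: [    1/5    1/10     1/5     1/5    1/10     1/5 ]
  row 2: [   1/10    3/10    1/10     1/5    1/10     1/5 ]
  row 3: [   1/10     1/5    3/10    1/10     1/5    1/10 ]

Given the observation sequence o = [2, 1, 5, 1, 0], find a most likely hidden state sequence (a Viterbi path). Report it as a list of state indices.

t=0: δ = [2.000e-02, 2.000e-02, 4.000e-02, 9.000e-02]  (obs o_0=2)
t=1: δ = [1.800e-03, 1.600e-03, 1.080e-02, 5.400e-03]  ψ = [3, 2, 3, 3]  (obs o_1=1)
t=2: δ = [2.160e-04, 8.640e-04, 4.320e-04, 2.160e-04]  ψ = [2, 2, 2, 2]  (obs o_2=5)
t=3: δ = [2.592e-05, 2.592e-05, 5.184e-05, 3.456e-05]  ψ = [1, 1, 1, 1]  (obs o_3=1)
t=4: δ = [3.110e-06, 4.147e-06, 1.382e-06, 1.037e-06]  ψ = [2, 2, 3, 2]  (obs o_4=0)
backtrack: best end state = 1; path = [3, 2, 1, 2, 1]

path = [3, 2, 1, 2, 1]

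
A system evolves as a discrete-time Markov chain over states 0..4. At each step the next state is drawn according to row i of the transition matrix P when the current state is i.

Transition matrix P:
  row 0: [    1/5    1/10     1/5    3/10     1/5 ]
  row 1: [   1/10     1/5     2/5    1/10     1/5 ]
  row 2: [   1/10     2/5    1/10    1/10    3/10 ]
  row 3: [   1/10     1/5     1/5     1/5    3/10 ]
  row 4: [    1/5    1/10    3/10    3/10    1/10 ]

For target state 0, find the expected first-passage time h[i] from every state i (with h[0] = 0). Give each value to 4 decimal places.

First-step conditioning: h[0] = 0; for i ≠ 0, h[i] = 1 + Σ_k P[i][k]·h[k].
  h[1] = 1 + 1/5·h[1] + 2/5·h[2] + 1/10·h[3] + 1/5·h[4]
  h[2] = 1 + 2/5·h[1] + 1/10·h[2] + 1/10·h[3] + 3/10·h[4]
  h[3] = 1 + 1/5·h[1] + 1/5·h[2] + 1/5·h[3] + 3/10·h[4]
  h[4] = 1 + 1/10·h[1] + 3/10·h[2] + 3/10·h[3] + 1/10·h[4]
Solving the 4×4 linear system over states ≠ 0 gives exactly h = [0, 2548/311, 2530/311, 2526/311, 2314/311] (h[0] = 0 is the target).

h = [0.0000, 8.1929, 8.1350, 8.1222, 7.4405]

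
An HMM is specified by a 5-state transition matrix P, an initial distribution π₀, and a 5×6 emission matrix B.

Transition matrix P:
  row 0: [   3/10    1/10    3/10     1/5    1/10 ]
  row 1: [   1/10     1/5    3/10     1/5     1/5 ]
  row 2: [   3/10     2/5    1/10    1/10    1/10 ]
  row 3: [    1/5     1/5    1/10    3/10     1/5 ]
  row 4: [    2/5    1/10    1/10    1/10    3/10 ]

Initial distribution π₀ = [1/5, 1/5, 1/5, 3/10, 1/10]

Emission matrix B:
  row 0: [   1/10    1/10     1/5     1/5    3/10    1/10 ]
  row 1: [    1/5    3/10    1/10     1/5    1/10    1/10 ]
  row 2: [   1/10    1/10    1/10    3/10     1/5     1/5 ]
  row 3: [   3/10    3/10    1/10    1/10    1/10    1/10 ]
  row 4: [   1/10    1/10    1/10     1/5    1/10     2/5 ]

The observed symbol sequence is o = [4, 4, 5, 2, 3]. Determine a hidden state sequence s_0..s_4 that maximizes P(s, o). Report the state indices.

t=0: δ = [6.000e-02, 2.000e-02, 4.000e-02, 3.000e-02, 1.000e-02]  (obs o_0=4)
t=1: δ = [5.400e-03, 1.600e-03, 3.600e-03, 1.200e-03, 6.000e-04]  ψ = [0, 2, 0, 0, 0]  (obs o_1=4)
t=2: δ = [1.620e-04, 1.440e-04, 3.240e-04, 1.080e-04, 2.160e-04]  ψ = [0, 2, 0, 0, 0]  (obs o_2=5)
t=3: δ = [1.944e-05, 1.296e-05, 4.860e-06, 3.240e-06, 6.480e-06]  ψ = [2, 2, 0, 0, 4]  (obs o_3=2)
t=4: δ = [1.166e-06, 5.184e-07, 1.750e-06, 3.888e-07, 5.184e-07]  ψ = [0, 1, 0, 0, 1]  (obs o_4=3)
backtrack: best end state = 2; path = [0, 0, 2, 0, 2]

path = [0, 0, 2, 0, 2]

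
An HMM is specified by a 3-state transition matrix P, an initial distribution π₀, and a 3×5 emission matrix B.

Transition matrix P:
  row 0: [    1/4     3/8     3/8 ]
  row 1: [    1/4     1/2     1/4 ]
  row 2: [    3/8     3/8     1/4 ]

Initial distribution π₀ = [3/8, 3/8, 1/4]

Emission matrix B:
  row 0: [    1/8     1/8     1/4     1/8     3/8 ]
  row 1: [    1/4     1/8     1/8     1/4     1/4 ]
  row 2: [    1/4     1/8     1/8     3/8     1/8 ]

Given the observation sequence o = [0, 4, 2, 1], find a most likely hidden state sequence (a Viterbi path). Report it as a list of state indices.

path = [1, 1, 1, 1]

t=0: δ = [4.688e-02, 9.375e-02, 6.250e-02]  (obs o_0=0)
t=1: δ = [8.789e-03, 1.172e-02, 2.930e-03]  ψ = [1, 1, 1]  (obs o_1=4)
t=2: δ = [7.324e-04, 7.324e-04, 4.120e-04]  ψ = [1, 1, 0]  (obs o_2=2)
t=3: δ = [2.289e-05, 4.578e-05, 3.433e-05]  ψ = [0, 1, 0]  (obs o_3=1)
backtrack: best end state = 1; path = [1, 1, 1, 1]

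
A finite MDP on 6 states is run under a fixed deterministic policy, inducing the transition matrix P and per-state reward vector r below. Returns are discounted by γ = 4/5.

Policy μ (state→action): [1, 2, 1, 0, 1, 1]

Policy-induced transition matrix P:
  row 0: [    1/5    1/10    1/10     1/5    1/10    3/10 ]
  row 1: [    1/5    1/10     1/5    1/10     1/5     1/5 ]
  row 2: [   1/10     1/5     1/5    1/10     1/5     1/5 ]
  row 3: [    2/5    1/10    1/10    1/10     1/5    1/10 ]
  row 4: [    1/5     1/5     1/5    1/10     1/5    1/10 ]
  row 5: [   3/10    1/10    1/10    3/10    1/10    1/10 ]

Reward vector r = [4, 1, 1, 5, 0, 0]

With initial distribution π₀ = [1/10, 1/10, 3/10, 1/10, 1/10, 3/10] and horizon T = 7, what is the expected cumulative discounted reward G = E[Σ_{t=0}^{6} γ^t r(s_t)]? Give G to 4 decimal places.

t=0: π = [0.1000, 0.1000, 0.3000, 0.1000, 0.1000, 0.3000], E[r] = 1.3000, γ^t·E[r] = 1.300000, running G = 1.300000
t=1: π = [0.2200, 0.1400, 0.1500, 0.1700, 0.1600, 0.1600], E[r] = 2.0200, γ^t·E[r] = 1.616000, running G = 2.916000
t=2: π = [0.2350, 0.1310, 0.1450, 0.1540, 0.1620, 0.1730], E[r] = 1.9860, γ^t·E[r] = 1.271040, running G = 4.187040
t=3: π = [0.2336, 0.1307, 0.1438, 0.1581, 0.1592, 0.1746], E[r] = 1.9994, γ^t·E[r] = 1.023693, running G = 5.210733
t=4: π = [0.2347, 0.1303, 0.1434, 0.1583, 0.1592, 0.1742], E[r] = 2.0039, γ^t·E[r] = 0.820785, running G = 6.031518
t=5: π = [0.2347, 0.1303, 0.1433, 0.1583, 0.1591, 0.1743], E[r] = 2.0040, γ^t·E[r] = 0.656672, running G = 6.688190
t=6: π = [0.2348, 0.1302, 0.1433, 0.1583, 0.1591, 0.1743], E[r] = 2.0042, γ^t·E[r] = 0.525397, running G = 7.213587

G = 7.2136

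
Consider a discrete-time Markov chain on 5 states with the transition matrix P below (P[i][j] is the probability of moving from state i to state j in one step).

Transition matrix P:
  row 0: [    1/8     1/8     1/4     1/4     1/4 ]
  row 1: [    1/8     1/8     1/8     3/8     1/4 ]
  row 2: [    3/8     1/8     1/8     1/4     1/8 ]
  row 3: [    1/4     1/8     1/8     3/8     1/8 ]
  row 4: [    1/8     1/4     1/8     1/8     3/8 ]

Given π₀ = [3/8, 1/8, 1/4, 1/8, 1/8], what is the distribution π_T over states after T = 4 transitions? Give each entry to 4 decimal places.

π = [0.1970, 0.1531, 0.1496, 0.2754, 0.2249]

t=0: π = [0.3750, 0.1250, 0.2500, 0.1250, 0.1250]
t=1: π = [0.2031, 0.1406, 0.1719, 0.2656, 0.2188]
t=2: π = [0.2012, 0.1523, 0.1504, 0.2734, 0.2227]
t=3: π = [0.1968, 0.1528, 0.1501, 0.2754, 0.2249]
t=4: π = [0.1970, 0.1531, 0.1496, 0.2754, 0.2249]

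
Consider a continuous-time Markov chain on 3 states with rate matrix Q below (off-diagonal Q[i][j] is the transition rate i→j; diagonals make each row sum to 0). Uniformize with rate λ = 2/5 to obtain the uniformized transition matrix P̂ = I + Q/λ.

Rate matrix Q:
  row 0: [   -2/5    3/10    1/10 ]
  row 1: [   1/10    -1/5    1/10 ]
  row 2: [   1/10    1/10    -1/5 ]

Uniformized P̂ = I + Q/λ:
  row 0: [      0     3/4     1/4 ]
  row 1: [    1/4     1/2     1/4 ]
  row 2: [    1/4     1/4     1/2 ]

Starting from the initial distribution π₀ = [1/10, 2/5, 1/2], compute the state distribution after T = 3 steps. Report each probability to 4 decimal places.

π = [0.2016, 0.4625, 0.3359]

t=0: π = [0.1000, 0.4000, 0.5000]
t=1: π = [0.2250, 0.4000, 0.3750]
t=2: π = [0.1938, 0.4625, 0.3438]
t=3: π = [0.2016, 0.4625, 0.3359]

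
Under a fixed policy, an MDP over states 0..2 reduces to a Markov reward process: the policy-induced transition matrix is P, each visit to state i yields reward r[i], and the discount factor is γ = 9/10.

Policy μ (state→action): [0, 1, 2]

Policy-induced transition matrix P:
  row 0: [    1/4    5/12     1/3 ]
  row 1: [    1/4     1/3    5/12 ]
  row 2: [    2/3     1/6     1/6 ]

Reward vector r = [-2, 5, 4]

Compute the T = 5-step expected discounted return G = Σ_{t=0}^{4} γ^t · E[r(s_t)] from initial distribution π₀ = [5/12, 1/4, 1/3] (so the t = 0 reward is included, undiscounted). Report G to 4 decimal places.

t=0: π = [0.4167, 0.2500, 0.3333], E[r] = 1.7500, γ^t·E[r] = 1.750000, running G = 1.750000
t=1: π = [0.3889, 0.3125, 0.2986], E[r] = 1.9792, γ^t·E[r] = 1.781250, running G = 3.531250
t=2: π = [0.3744, 0.3160, 0.3096], E[r] = 2.0694, γ^t·E[r] = 1.676250, running G = 5.207500
t=3: π = [0.3790, 0.3129, 0.3081], E[r] = 2.0389, γ^t·E[r] = 1.486371, running G = 6.693871
t=4: π = [0.3784, 0.3136, 0.3081], E[r] = 2.0434, γ^t·E[r] = 1.340684, running G = 8.034556

G = 8.0346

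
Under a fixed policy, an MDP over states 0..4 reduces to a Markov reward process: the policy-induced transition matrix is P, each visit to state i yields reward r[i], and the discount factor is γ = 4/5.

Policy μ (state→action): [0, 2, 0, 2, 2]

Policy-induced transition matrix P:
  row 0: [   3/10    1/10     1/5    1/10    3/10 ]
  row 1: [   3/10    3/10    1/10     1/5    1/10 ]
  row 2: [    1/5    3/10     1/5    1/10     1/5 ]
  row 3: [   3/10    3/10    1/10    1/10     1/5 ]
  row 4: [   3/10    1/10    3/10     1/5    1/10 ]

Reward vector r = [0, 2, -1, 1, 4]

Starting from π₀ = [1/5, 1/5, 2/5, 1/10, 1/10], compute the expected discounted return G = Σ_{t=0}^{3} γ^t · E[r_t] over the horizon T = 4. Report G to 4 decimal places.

t=0: π = [0.2000, 0.2000, 0.4000, 0.1000, 0.1000], E[r] = 0.5000, γ^t·E[r] = 0.500000, running G = 0.500000
t=1: π = [0.2600, 0.2400, 0.1800, 0.1300, 0.1900], E[r] = 1.1900, γ^t·E[r] = 0.952000, running G = 1.452000
t=2: π = [0.2820, 0.2100, 0.1820, 0.1430, 0.1830], E[r] = 1.1130, γ^t·E[r] = 0.712320, running G = 2.164320
t=3: π = [0.2818, 0.2070, 0.1830, 0.1393, 0.1889], E[r] = 1.1259, γ^t·E[r] = 0.576461, running G = 2.740781

G = 2.7408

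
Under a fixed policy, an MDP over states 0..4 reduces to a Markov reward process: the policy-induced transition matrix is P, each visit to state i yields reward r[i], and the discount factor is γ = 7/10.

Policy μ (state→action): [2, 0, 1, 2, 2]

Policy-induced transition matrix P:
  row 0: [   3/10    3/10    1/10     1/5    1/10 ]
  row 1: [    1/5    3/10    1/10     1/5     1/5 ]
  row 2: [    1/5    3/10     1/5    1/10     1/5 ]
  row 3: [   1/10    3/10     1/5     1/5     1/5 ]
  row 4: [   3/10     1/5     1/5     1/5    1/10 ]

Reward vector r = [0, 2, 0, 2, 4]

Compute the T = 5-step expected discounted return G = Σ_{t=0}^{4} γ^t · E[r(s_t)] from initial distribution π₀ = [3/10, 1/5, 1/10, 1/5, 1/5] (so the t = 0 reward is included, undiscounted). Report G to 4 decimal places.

t=0: π = [0.3000, 0.2000, 0.1000, 0.2000, 0.2000], E[r] = 1.6000, γ^t·E[r] = 1.600000, running G = 1.600000
t=1: π = [0.2300, 0.2800, 0.1500, 0.1900, 0.1500], E[r] = 1.5400, γ^t·E[r] = 1.078000, running G = 2.678000
t=2: π = [0.2190, 0.2850, 0.1490, 0.1850, 0.1620], E[r] = 1.5880, γ^t·E[r] = 0.778120, running G = 3.456120
t=3: π = [0.2196, 0.2838, 0.1496, 0.1851, 0.1619], E[r] = 1.5854, γ^t·E[r] = 0.543792, running G = 3.999912
t=4: π = [0.2196, 0.2838, 0.1497, 0.1850, 0.1619], E[r] = 1.5851, γ^t·E[r] = 0.380583, running G = 4.380495

G = 4.3805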